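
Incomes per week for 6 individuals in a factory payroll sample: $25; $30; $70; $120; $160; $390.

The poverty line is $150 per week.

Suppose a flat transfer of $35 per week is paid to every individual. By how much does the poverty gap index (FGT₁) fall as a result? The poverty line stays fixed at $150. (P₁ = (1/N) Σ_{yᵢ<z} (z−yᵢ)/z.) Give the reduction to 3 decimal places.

Before: below the line — $25, $30, $70, $120; poverty gap index (FGT₁) = 0.39444.
After the $35 transfer: below the line — $60, $65, $105; poverty gap index (FGT₁) = 0.24444.
Reduction = 0.39444 − 0.24444 = 0.150.

0.150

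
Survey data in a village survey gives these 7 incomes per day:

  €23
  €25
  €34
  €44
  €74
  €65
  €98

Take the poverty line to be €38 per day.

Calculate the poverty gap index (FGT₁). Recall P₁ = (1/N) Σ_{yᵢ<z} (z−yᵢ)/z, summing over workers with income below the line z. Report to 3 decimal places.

0.120

Below z: €23, €25, €34 (q = 3 of N = 7).
Relative gaps: (38−23)/38 = 0.3947; (38−25)/38 = 0.3421; (38−34)/38 = 0.1053.
Σ = 0.842105. Dividing by the full population N = 7 gives P₁ = 0.120.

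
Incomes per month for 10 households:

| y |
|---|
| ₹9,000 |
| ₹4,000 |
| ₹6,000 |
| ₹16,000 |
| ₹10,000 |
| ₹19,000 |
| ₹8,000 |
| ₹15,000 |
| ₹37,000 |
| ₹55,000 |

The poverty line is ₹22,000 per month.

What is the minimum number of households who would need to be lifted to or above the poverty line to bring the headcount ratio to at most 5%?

Currently q = 8 of N = 10 are below the line (H = 0.800).
A headcount ratio of at most 5% allows at most ⌊0.05 × 10⌋ = 0 poor households.
So at least 8 − 0 = 8 must be lifted.

8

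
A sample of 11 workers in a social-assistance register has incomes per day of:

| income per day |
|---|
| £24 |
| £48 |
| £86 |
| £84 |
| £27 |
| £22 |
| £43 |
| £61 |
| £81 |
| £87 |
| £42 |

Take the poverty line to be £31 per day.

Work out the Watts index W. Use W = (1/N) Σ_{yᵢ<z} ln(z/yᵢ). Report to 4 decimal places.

0.0670

Below the line: £22, £24, £27 (q = 3 of N = 11).
Log gaps: ln(31/22) = 0.3429; ln(31/24) = 0.2559; ln(31/27) = 0.1382.
W = 0.737028 / 11 = 0.0670.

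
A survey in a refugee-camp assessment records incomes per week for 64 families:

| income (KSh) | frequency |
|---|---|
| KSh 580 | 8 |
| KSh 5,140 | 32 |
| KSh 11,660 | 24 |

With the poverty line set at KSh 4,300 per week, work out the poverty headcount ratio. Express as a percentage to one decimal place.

8 of the 64 families have income below KSh 4,300.
H = 8/64 = 12.5%.

12.5%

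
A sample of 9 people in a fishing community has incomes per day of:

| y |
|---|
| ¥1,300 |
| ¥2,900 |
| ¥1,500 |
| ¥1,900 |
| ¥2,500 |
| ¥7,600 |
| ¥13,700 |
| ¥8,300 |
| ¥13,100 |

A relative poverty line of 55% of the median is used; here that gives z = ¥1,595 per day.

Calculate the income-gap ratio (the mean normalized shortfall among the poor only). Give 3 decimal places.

Below z: ¥1,300, ¥1,500 (q = 2 of N = 9).
Shortfall ratios (z−y)/z: 0.1850, 0.0596; sum = 0.244514.
I averages over the q = 2 poor units only: 0.244514 / 2 = 0.122.

0.122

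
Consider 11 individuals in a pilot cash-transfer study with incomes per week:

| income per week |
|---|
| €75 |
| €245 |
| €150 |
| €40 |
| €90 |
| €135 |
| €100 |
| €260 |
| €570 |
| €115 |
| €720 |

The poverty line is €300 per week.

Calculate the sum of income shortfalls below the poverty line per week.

€1,490

Incomes under z: €40, €75, €90, €100, €115, €135, €150, €245, €260 (q = 9 of N = 11).
Individual gaps: 300−40 = 260; 300−75 = 225; 300−90 = 210; 300−100 = 200; 300−115 = 185; 300−135 = 165; 300−150 = 150; 300−245 = 55; 300−260 = 40.
Aggregate gap = €1,490.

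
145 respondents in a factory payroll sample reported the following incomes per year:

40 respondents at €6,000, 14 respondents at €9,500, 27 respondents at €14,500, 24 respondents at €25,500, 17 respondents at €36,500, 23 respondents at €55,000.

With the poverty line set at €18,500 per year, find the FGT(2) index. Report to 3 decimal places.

Below the line: 40×€6,000, 14×€9,500, 27×€14,500 (q = 81 of N = 145).
Relative gaps: (18500−6000)/18500 = 0.6757 (×40); (18500−9500)/18500 = 0.4865 (×14); (18500−14500)/18500 = 0.2162 (×27).
Squared: 0.4565 (×40); 0.2367 (×14); 0.0467 (×27).
Sum = 22.837107; P₂ = 22.837107 / 145 = 0.157.

0.157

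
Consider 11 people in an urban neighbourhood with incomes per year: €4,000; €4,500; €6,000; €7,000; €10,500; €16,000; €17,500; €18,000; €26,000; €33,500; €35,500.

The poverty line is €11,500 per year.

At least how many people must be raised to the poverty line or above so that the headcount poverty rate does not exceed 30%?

Currently q = 5 of N = 11 are below the line (H = 0.455).
A headcount ratio of at most 30% allows at most ⌊0.30 × 11⌋ = 3 poor people.
So at least 5 − 3 = 2 must be lifted.

2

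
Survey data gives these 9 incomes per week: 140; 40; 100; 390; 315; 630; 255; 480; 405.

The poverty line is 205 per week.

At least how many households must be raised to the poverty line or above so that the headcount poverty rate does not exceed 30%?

3 of the 9 households are poor, so H = 3/9 = 0.333.
A headcount ratio of at most 30% allows at most ⌊0.30 × 9⌋ = 2 poor households.
So at least 3 − 2 = 1 must be lifted.

1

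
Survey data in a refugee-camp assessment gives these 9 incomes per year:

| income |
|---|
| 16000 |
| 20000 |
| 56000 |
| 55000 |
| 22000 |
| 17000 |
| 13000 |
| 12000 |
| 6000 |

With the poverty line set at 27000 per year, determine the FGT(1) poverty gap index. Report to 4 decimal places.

Below z: 6000, 12000, 13000, 16000, 17000, 20000, 22000 (q = 7 of N = 9).
Shortfall ratios: (27000−6000)/27000 = 0.7778; (27000−12000)/27000 = 0.5556; (27000−13000)/27000 = 0.5185; (27000−16000)/27000 = 0.4074; (27000−17000)/27000 = 0.3704; (27000−20000)/27000 = 0.2593; (27000−22000)/27000 = 0.1852.
Σ = 3.074074. Dividing by the full population N = 9 gives P₁ = 0.3416.

0.3416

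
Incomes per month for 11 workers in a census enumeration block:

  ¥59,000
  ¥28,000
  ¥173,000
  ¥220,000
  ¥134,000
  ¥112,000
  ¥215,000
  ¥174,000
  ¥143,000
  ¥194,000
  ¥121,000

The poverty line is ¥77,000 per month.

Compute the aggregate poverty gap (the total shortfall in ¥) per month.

Below z: ¥28,000, ¥59,000 (q = 2 of N = 11).
Individual gaps: 77000−28000 = 49000; 77000−59000 = 18000.
Aggregate gap = ¥67,000.

¥67,000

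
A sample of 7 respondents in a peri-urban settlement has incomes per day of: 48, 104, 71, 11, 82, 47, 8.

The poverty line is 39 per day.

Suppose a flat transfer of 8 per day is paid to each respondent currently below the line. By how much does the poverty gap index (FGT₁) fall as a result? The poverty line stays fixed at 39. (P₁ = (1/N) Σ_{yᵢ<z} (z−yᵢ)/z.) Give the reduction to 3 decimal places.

0.059

Before: below the line — 8, 11; poverty gap index (FGT₁) = 0.21612.
After the 8 transfer: below the line — 16, 19; poverty gap index (FGT₁) = 0.15751.
Reduction = 0.21612 − 0.15751 = 0.059.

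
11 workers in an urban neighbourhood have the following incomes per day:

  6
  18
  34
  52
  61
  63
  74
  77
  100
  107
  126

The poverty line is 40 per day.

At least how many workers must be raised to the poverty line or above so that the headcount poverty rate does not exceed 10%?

2

3 of the 11 workers are poor, so H = 3/11 = 0.273.
A headcount ratio of at most 10% allows at most ⌊0.10 × 11⌋ = 1 poor workers.
So at least 3 − 1 = 2 must be lifted.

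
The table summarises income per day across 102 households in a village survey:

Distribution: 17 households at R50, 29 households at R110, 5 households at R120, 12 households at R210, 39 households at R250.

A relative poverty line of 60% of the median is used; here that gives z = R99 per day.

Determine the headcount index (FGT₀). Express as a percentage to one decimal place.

17 of the 102 households have income below R99.
H = 17/102 = 16.7%.

16.7%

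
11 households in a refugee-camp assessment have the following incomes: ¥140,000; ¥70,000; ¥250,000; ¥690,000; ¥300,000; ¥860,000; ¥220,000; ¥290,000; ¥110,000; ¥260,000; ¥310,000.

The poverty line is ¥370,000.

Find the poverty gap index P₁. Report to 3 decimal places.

0.339

Below the line: ¥70,000, ¥110,000, ¥140,000, ¥220,000, ¥250,000, ¥260,000, ¥290,000, ¥300,000, ¥310,000 (q = 9 of N = 11).
Relative gaps: (370000−70000)/370000 = 0.8108; (370000−110000)/370000 = 0.7027; (370000−140000)/370000 = 0.6216; (370000−220000)/370000 = 0.4054; (370000−250000)/370000 = 0.3243; (370000−260000)/370000 = 0.2973; (370000−290000)/370000 = 0.2162; (370000−300000)/370000 = 0.1892; (370000−310000)/370000 = 0.1622.
Sum of shortfalls = 3.729730; P₁ averages over all N: 3.729730 / 11 = 0.339.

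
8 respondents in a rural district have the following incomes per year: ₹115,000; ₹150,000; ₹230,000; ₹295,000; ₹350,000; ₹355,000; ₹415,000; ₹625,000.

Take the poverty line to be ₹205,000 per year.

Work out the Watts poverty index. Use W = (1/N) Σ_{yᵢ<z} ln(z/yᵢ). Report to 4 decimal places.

0.1113

Poor units: ₹115,000, ₹150,000 (q = 2 of N = 8).
Log shortfalls: ln(205000/115000) = 0.5781; ln(205000/150000) = 0.3124.
W = 0.890453 / 8 = 0.1113.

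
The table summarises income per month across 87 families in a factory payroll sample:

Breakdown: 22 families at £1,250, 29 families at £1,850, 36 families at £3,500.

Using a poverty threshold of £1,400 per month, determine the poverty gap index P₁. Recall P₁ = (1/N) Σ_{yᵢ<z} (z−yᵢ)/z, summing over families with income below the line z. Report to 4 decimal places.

0.0271

Poor units: 22×£1,250 (q = 22 of N = 87).
Gap ratios (z−y)/z: (1400−1250)/1400 = 0.1071 (×22).
Sum of shortfalls = 2.357143; P₁ averages over all N: 2.357143 / 87 = 0.0271.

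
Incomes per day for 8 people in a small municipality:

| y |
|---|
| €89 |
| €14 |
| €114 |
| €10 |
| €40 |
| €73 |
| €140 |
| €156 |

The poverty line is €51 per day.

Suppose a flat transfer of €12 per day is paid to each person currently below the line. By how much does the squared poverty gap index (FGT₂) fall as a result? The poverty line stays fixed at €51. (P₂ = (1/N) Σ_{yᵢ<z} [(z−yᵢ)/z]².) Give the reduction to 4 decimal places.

Before: below the line — €10, €14, €40; squared poverty gap index (FGT₂) = 0.152393.
After the €12 transfer: below the line — €22, €26; squared poverty gap index (FGT₂) = 0.070454.
Reduction = 0.152393 − 0.070454 = 0.0819.

0.0819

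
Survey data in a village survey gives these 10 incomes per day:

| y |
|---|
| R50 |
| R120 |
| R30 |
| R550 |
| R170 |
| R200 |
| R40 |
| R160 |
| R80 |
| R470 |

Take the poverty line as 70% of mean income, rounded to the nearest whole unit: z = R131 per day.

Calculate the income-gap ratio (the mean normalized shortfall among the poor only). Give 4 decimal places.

Incomes under z: R30, R40, R50, R80, R120 (q = 5 of N = 10).
Shortfall ratios (z−y)/z: 0.7710, 0.6947, 0.6183, 0.3893, 0.0840; sum = 2.557252.
The income-gap ratio divides by q (the poor only): 2.557252 / 5 = 0.5115.

0.5115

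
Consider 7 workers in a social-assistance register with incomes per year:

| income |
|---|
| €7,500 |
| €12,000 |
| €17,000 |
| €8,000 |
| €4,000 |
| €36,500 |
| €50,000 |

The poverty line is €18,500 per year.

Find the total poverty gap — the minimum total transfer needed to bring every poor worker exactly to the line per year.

€44,000

Below z: €4,000, €7,500, €8,000, €12,000, €17,000 (q = 5 of N = 7).
Individual gaps: 18500−4000 = 14500; 18500−7500 = 11000; 18500−8000 = 10500; 18500−12000 = 6500; 18500−17000 = 1500.
Aggregate gap = €44,000.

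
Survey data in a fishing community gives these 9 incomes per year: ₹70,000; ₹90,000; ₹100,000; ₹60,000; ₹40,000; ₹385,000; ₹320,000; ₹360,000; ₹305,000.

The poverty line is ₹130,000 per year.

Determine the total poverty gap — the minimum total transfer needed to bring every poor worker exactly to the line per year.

₹290,000

Poor units: ₹40,000, ₹60,000, ₹70,000, ₹90,000, ₹100,000 (q = 5 of N = 9).
Individual gaps: 130000−40000 = 90000; 130000−60000 = 70000; 130000−70000 = 60000; 130000−90000 = 40000; 130000−100000 = 30000.
Aggregate gap = ₹290,000.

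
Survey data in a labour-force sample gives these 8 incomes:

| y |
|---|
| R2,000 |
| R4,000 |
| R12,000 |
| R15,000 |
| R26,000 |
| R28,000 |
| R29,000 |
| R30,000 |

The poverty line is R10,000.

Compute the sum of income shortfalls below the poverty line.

R14,000

Incomes under z: R2,000, R4,000 (q = 2 of N = 8).
Individual gaps: 10000−2000 = 8000; 10000−4000 = 6000.
Aggregate gap = R14,000.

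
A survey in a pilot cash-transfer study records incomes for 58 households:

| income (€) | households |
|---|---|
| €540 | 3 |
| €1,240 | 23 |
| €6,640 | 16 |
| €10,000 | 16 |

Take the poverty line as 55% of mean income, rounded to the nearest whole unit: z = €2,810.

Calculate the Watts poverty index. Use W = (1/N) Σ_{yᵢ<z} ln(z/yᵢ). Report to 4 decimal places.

Poor units: 3×€540, 23×€1,240 (q = 26 of N = 58).
Log gaps: ln(2810/540) = 1.6494 (×3); ln(2810/1240) = 0.8181 (×23).
W = 23.763793 / 58 = 0.4097.

0.4097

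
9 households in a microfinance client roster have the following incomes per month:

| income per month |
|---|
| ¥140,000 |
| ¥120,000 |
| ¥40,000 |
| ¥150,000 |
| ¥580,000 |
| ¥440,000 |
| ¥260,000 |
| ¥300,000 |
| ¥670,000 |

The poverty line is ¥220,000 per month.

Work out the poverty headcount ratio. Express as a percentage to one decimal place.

44.4%

4 of the 9 households have income below ¥220,000.
H = 4/9 = 44.4%.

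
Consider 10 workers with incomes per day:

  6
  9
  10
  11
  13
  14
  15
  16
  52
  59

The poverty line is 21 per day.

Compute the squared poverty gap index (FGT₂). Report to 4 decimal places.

0.1732

Below z: 6, 9, 10, 11, 13, 14, 15, 16 (q = 8 of N = 10).
Shortfall ratios: (21−6)/21 = 0.7143; (21−9)/21 = 0.5714; (21−10)/21 = 0.5238; (21−11)/21 = 0.4762; (21−13)/21 = 0.3810; (21−14)/21 = 0.3333; (21−15)/21 = 0.2857; (21−16)/21 = 0.2381.
Squared: 0.5102; 0.3265; 0.2744; 0.2268; 0.1451; 0.1111; 0.0816; 0.0567.
Sum = 1.732426; P₂ = 1.732426 / 10 = 0.1732.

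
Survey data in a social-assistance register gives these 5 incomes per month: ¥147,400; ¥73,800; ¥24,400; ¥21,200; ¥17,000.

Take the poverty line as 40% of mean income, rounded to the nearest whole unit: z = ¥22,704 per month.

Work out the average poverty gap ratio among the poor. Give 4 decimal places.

Poor units: ¥17,000, ¥21,200 (q = 2 of N = 5).
Relative gaps: 0.2512, 0.0662; sum = 0.317477.
The income-gap ratio divides by q (the poor only): 0.317477 / 2 = 0.1587.

0.1587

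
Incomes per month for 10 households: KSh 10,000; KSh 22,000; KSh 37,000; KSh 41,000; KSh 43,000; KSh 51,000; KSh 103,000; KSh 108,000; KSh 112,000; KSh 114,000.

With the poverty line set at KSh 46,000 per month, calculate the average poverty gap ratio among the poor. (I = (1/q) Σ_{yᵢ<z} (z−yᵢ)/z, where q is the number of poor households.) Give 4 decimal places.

Incomes under z: KSh 10,000, KSh 22,000, KSh 37,000, KSh 41,000, KSh 43,000 (q = 5 of N = 10).
Shortfall ratios (z−y)/z: 0.7826, 0.5217, 0.1957, 0.1087, 0.0652; sum = 1.673913.
The income-gap ratio divides by q (the poor only): 1.673913 / 5 = 0.3348.

0.3348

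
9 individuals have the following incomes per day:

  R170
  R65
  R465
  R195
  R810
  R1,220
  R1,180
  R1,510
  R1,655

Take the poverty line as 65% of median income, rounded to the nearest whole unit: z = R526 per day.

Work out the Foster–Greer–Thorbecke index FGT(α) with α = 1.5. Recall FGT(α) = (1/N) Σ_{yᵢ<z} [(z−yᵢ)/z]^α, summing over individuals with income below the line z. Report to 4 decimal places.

0.2129

Below the line: R65, R170, R195, R465 (q = 4 of N = 9).
Shortfall ratios: (526−65)/526 = 0.8764; (526−170)/526 = 0.6768; (526−195)/526 = 0.6293; (526−465)/526 = 0.1160.
Raised to α = 1.5: 0.82049; 0.55680; 0.49919; 0.03949.
Sum = 1.915965; FGT(1.5) = 1.915965 / 9 = 0.2129.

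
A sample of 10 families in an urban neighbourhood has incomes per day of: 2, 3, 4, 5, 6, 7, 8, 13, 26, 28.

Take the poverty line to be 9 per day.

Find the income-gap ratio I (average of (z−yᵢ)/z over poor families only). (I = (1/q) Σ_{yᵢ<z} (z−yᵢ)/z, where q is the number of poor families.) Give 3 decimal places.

Below z: 2, 3, 4, 5, 6, 7, 8 (q = 7 of N = 10).
Relative gaps: 0.7778, 0.6667, 0.5556, 0.4444, 0.3333, 0.2222, 0.1111; sum = 3.111111.
I averages over the q = 7 poor units only: 3.111111 / 7 = 0.444.

0.444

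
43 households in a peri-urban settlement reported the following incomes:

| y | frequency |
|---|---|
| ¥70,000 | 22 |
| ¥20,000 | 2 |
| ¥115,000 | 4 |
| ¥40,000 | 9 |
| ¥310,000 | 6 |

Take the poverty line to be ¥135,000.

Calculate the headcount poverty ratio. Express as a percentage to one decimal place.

37 of the 43 households have income below ¥135,000.
H = 37/43 = 86.0%.

86.0%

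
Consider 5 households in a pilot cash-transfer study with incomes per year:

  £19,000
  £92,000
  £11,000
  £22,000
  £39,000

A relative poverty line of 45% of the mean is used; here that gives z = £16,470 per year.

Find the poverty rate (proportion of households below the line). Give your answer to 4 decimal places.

0.2000

1 of the 5 households have income below £16,470.
H = 1/5 = 0.2000.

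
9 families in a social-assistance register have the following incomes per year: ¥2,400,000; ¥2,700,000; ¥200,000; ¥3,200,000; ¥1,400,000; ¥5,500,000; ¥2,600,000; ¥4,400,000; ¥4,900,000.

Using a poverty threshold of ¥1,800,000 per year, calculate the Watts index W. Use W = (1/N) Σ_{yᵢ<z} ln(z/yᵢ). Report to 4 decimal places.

Incomes under z: ¥200,000, ¥1,400,000 (q = 2 of N = 9).
Log shortfalls: ln(1800000/200000) = 2.1972; ln(1800000/1400000) = 0.2513.
W = 2.448539 / 9 = 0.2721.

0.2721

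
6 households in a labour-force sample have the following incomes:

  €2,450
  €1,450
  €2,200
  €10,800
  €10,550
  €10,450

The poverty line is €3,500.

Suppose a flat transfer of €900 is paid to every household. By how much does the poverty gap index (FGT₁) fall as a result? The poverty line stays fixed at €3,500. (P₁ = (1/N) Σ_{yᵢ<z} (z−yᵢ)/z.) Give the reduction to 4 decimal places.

0.1286

Before: below the line — €1,450, €2,200, €2,450; poverty gap index (FGT₁) = 0.209524.
After the €900 transfer: below the line — €2,350, €3,100, €3,350; poverty gap index (FGT₁) = 0.080952.
Reduction = 0.209524 − 0.080952 = 0.1286.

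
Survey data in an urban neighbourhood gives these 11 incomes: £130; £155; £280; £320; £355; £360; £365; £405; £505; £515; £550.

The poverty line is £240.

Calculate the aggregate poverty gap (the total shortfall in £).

Poor units: £130, £155 (q = 2 of N = 11).
Individual gaps: 240−130 = 110; 240−155 = 85.
Aggregate gap = £195.

£195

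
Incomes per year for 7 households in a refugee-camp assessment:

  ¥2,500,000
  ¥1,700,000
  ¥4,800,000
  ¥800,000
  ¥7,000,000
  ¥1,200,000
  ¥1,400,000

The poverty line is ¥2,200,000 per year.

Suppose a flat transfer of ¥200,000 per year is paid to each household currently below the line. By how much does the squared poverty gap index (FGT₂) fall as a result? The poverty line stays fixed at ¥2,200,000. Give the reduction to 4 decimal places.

Before: below the line — ¥800,000, ¥1,200,000, ¥1,400,000, ¥1,700,000; squared poverty gap index (FGT₂) = 0.113636.
After the ¥200,000 transfer: below the line — ¥1,000,000, ¥1,400,000, ¥1,600,000, ¥1,900,000; squared poverty gap index (FGT₂) = 0.074675.
Reduction = 0.113636 − 0.074675 = 0.0390.

0.0390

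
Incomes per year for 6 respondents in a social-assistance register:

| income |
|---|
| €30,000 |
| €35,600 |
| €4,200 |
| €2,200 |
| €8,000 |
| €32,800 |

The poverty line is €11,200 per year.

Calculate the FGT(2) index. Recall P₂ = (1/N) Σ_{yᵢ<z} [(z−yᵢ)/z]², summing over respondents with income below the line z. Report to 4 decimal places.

Poor units: €2,200, €4,200, €8,000 (q = 3 of N = 6).
Shortfall ratios: (11200−2200)/11200 = 0.8036; (11200−4200)/11200 = 0.6250; (11200−8000)/11200 = 0.2857.
Squared: 0.6457; 0.3906; 0.0816.
Sum = 1.117985; P₂ = 1.117985 / 6 = 0.1863.

0.1863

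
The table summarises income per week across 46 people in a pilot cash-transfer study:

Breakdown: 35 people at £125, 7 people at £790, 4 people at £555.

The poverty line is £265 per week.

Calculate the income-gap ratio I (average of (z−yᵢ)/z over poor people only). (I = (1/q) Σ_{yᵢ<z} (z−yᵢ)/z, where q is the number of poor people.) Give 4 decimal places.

Incomes under z: 35×£125 (q = 35 of N = 46).
Relative gaps: 0.5283 (×35); sum = 18.490566.
I averages over the q = 35 poor units only: 18.490566 / 35 = 0.5283.

0.5283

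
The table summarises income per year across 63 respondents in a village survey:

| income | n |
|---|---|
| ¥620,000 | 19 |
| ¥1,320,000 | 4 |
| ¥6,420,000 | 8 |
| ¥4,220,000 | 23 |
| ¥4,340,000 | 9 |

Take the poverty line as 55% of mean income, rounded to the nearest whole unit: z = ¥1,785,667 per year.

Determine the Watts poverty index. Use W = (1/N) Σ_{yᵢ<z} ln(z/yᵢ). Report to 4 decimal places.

0.3382

Below z: 19×¥620,000, 4×¥1,320,000 (q = 23 of N = 63).
Log gaps: ln(1785667/620000) = 1.0578 (×19); ln(1785667/1320000) = 0.3022 (×4).
W = 21.307370 / 63 = 0.3382.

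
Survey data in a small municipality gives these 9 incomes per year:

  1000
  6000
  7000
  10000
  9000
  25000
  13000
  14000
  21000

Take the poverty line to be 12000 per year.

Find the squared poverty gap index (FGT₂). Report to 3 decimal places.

0.150

Incomes under z: 1000, 6000, 7000, 9000, 10000 (q = 5 of N = 9).
Gap ratios (z−y)/z: (12000−1000)/12000 = 0.9167; (12000−6000)/12000 = 0.5000; (12000−7000)/12000 = 0.4167; (12000−9000)/12000 = 0.2500; (12000−10000)/12000 = 0.1667.
Squared: 0.8403; 0.2500; 0.1736; 0.0625; 0.0278.
Sum = 1.354167; P₂ = 1.354167 / 9 = 0.150.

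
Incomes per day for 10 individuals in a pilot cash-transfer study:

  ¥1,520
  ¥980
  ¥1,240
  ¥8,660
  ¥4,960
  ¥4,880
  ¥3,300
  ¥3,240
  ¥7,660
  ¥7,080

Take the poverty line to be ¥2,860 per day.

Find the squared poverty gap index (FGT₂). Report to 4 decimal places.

Poor units: ¥980, ¥1,240, ¥1,520 (q = 3 of N = 10).
Shortfall ratios: (2860−980)/2860 = 0.6573; (2860−1240)/2860 = 0.5664; (2860−1520)/2860 = 0.4685.
Squared: 0.4321; 0.3208; 0.2195.
Sum = 0.972468; P₂ = 0.972468 / 10 = 0.0972.

0.0972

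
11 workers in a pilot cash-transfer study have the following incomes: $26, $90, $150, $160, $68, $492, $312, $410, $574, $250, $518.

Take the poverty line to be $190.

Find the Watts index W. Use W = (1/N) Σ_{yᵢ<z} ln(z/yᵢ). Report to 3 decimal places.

Incomes under z: $26, $68, $90, $150, $160 (q = 5 of N = 11).
Log shortfalls: ln(190/26) = 1.9889; ln(190/68) = 1.0275; ln(190/90) = 0.7472; ln(190/150) = 0.2364; ln(190/160) = 0.1719.
W = 4.171897 / 11 = 0.379.

0.379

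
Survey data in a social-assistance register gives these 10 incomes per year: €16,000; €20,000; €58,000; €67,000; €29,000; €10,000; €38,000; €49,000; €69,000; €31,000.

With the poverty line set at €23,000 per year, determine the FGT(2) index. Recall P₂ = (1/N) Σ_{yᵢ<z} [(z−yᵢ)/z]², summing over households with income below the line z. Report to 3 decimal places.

Poor units: €10,000, €16,000, €20,000 (q = 3 of N = 10).
Shortfall ratios: (23000−10000)/23000 = 0.5652; (23000−16000)/23000 = 0.3043; (23000−20000)/23000 = 0.1304.
Squared: 0.3195; 0.0926; 0.0170.
Sum = 0.429112; P₂ = 0.429112 / 10 = 0.043.

0.043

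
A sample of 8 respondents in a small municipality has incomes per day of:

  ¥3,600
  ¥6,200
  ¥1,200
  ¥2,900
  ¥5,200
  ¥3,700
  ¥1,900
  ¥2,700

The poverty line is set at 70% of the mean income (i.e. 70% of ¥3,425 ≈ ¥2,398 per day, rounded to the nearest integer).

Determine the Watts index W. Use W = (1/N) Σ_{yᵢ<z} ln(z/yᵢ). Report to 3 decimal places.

0.116

Below the line: ¥1,200, ¥1,900 (q = 2 of N = 8).
Log gaps: ln(2398/1200) = 0.6923; ln(2398/1900) = 0.2328.
W = 0.925095 / 8 = 0.116.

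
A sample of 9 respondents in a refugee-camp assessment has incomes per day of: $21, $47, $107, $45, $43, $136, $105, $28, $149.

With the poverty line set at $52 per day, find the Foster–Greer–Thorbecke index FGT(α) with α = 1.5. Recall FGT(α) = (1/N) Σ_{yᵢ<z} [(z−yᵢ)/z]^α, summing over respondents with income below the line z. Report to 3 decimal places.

Incomes under z: $21, $28, $43, $45, $47 (q = 5 of N = 9).
Gap ratios (z−y)/z: (52−21)/52 = 0.5962; (52−28)/52 = 0.4615; (52−43)/52 = 0.1731; (52−45)/52 = 0.1346; (52−47)/52 = 0.0962.
Raised to α = 1.5: 0.46030; 0.31355; 0.07200; 0.04939; 0.02982.
Sum = 0.925061; FGT(1.5) = 0.925061 / 9 = 0.103.

0.103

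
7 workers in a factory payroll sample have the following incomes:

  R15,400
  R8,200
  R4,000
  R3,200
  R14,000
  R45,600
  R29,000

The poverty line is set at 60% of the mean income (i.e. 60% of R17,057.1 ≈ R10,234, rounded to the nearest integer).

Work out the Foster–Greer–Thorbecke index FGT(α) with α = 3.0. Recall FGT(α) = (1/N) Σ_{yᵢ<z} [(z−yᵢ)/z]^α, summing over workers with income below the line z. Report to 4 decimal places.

Poor units: R3,200, R4,000, R8,200 (q = 3 of N = 7).
Shortfall ratios: (10234−3200)/10234 = 0.6873; (10234−4000)/10234 = 0.6091; (10234−8200)/10234 = 0.1987.
Raised to α = 3.0: 0.32469; 0.22603; 0.00785.
Sum = 0.558571; FGT(3.0) = 0.558571 / 7 = 0.0798.

0.0798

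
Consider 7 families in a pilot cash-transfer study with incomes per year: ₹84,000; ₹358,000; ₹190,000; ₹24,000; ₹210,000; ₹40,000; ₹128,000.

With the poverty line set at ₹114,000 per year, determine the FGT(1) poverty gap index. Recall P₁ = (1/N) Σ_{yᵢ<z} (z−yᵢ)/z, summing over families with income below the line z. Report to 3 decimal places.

0.243

Below the line: ₹24,000, ₹40,000, ₹84,000 (q = 3 of N = 7).
Gap ratios (z−y)/z: (114000−24000)/114000 = 0.7895; (114000−40000)/114000 = 0.6491; (114000−84000)/114000 = 0.2632.
Sum of shortfalls = 1.701754; P₁ averages over all N: 1.701754 / 7 = 0.243.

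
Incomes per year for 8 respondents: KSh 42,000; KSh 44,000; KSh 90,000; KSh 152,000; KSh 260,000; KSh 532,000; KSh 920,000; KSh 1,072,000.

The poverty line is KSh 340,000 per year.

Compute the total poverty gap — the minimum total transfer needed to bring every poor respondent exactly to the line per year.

KSh 1,112,000

Below z: KSh 42,000, KSh 44,000, KSh 90,000, KSh 152,000, KSh 260,000 (q = 5 of N = 8).
Individual gaps: 340000−42000 = 298000; 340000−44000 = 296000; 340000−90000 = 250000; 340000−152000 = 188000; 340000−260000 = 80000.
Aggregate gap = KSh 1,112,000.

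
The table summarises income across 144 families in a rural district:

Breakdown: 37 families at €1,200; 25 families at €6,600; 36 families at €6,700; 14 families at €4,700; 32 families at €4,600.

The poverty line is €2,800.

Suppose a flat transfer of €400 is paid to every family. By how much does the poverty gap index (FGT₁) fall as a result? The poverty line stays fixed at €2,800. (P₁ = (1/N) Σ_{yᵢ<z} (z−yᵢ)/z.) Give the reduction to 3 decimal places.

Before: below the line — 37×€1,200; poverty gap index (FGT₁) = 0.14683.
After the €400 transfer: below the line — 37×€1,600; poverty gap index (FGT₁) = 0.11012.
Reduction = 0.14683 − 0.11012 = 0.037.

0.037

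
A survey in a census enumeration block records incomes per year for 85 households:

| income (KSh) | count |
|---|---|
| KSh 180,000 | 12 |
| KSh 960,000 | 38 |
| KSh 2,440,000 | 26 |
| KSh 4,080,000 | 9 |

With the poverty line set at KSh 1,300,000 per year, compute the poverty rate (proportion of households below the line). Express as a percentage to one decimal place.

50 of the 85 households have income below KSh 1,300,000.
H = 50/85 = 58.8%.

58.8%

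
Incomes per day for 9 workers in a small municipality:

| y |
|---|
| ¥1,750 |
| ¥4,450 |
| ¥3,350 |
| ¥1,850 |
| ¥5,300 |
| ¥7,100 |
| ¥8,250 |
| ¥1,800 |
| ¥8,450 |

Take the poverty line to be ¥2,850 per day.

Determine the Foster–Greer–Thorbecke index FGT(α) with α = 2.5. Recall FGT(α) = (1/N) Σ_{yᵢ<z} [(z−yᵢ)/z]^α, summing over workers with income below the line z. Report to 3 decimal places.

Incomes under z: ¥1,750, ¥1,800, ¥1,850 (q = 3 of N = 9).
Normalized shortfalls: (2850−1750)/2850 = 0.3860; (2850−1800)/2850 = 0.3684; (2850−1850)/2850 = 0.3509.
Raised to α = 2.5: 0.09255; 0.08239; 0.07293.
Sum = 0.247863; FGT(2.5) = 0.247863 / 9 = 0.028.

0.028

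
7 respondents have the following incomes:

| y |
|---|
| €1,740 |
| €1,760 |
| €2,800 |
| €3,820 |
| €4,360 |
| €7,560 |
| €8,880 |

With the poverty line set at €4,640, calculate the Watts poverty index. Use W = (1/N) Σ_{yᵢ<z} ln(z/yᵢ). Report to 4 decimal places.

Below z: €1,740, €1,760, €2,800, €3,820, €4,360 (q = 5 of N = 7).
Log gaps: ln(4640/1740) = 0.9808; ln(4640/1760) = 0.9694; ln(4640/2800) = 0.5051; ln(4640/3820) = 0.1945; ln(4640/4360) = 0.0622.
W = 2.712031 / 7 = 0.3874.

0.3874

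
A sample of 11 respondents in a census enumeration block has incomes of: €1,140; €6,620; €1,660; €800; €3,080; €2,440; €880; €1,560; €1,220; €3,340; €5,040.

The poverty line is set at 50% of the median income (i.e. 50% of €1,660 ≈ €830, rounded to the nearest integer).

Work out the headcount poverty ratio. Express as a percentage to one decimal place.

9.1%

1 of the 11 respondents have income below €830.
H = 1/11 = 9.1%.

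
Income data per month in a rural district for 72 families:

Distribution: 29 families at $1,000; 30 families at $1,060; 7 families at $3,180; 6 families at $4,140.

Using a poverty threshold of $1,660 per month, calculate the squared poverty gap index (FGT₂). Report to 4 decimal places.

0.1181

Incomes under z: 29×$1,000, 30×$1,060 (q = 59 of N = 72).
Relative gaps: (1660−1000)/1660 = 0.3976 (×29); (1660−1060)/1660 = 0.3614 (×30).
Squared: 0.1581 (×29); 0.1306 (×30).
Sum = 8.503556; P₂ = 8.503556 / 72 = 0.1181.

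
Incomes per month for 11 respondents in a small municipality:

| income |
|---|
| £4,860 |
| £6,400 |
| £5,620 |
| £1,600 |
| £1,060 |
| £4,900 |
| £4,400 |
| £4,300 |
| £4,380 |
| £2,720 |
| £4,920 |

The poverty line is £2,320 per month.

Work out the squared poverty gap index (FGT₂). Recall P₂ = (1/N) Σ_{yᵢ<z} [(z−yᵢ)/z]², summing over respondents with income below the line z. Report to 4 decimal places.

0.0356

Poor units: £1,060, £1,600 (q = 2 of N = 11).
Gap ratios (z−y)/z: (2320−1060)/2320 = 0.5431; (2320−1600)/2320 = 0.3103.
Squared: 0.2950; 0.0963.
Sum = 0.391275; P₂ = 0.391275 / 11 = 0.0356.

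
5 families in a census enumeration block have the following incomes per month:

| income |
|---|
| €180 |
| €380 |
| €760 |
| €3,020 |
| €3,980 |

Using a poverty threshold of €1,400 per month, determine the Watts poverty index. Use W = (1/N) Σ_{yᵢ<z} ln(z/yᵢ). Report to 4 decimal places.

Poor units: €180, €380, €760 (q = 3 of N = 5).
Log shortfalls: ln(1400/180) = 2.0513; ln(1400/380) = 1.3041; ln(1400/760) = 0.6109.
W = 3.966236 / 5 = 0.7932.

0.7932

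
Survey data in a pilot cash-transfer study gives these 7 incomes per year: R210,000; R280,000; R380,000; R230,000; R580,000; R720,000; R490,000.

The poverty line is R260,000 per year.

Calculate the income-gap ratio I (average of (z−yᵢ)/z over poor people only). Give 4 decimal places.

Incomes under z: R210,000, R230,000 (q = 2 of N = 7).
Relative gaps: 0.1923, 0.1154; sum = 0.307692.
I averages over the q = 2 poor units only: 0.307692 / 2 = 0.1538.

0.1538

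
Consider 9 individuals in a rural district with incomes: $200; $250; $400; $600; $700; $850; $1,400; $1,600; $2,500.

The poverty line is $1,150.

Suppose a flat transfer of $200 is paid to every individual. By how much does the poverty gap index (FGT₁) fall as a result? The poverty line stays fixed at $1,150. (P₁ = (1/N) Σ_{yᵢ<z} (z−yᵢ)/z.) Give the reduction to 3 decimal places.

Before: below the line — $200, $250, $400, $600, $700, $850; poverty gap index (FGT₁) = 0.37681.
After the $200 transfer: below the line — $400, $450, $600, $800, $900, $1,050; poverty gap index (FGT₁) = 0.26087.
Reduction = 0.37681 − 0.26087 = 0.116.

0.116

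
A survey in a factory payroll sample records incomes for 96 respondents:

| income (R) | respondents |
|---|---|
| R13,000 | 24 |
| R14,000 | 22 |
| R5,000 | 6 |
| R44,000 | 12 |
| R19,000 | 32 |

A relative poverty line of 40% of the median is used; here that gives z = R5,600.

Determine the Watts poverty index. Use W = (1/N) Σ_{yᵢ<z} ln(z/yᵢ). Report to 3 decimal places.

Incomes under z: 6×R5,000 (q = 6 of N = 96).
Log gaps: ln(5600/5000) = 0.1133 (×6).
W = 0.679972 / 96 = 0.007.

0.007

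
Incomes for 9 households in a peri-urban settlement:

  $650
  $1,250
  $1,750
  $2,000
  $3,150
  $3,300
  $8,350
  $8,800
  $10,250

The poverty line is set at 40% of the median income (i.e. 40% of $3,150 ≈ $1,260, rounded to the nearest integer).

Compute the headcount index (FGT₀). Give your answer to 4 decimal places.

2 of the 9 households have income below $1,260.
H = 2/9 = 0.2222.

0.2222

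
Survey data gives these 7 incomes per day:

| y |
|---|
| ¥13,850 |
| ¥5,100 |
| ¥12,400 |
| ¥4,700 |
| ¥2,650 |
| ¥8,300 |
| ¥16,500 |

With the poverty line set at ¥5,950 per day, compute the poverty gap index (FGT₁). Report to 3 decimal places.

0.130

Incomes under z: ¥2,650, ¥4,700, ¥5,100 (q = 3 of N = 7).
Gap ratios (z−y)/z: (5950−2650)/5950 = 0.5546; (5950−4700)/5950 = 0.2101; (5950−5100)/5950 = 0.1429.
Sum of shortfalls = 0.907563; P₁ averages over all N: 0.907563 / 7 = 0.130.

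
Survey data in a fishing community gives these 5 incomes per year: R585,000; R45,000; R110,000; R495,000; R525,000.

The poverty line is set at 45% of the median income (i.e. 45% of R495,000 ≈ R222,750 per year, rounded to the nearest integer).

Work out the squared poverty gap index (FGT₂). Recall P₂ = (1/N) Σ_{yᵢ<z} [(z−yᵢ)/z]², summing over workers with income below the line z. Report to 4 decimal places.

Below z: R45,000, R110,000 (q = 2 of N = 5).
Relative gaps: (222750−45000)/222750 = 0.7980; (222750−110000)/222750 = 0.5062.
Squared: 0.6368; 0.2562.
Sum = 0.892983; P₂ = 0.892983 / 5 = 0.1786.

0.1786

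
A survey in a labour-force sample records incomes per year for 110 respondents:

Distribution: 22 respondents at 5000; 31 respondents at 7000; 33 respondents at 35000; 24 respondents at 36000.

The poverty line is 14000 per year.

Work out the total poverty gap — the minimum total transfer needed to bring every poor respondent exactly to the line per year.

415000

Below the line: 22×5000, 31×7000 (q = 53 of N = 110).
Individual gaps: 22×(14000−5000) = 198000; 31×(14000−7000) = 217000.
Aggregate gap = 415000.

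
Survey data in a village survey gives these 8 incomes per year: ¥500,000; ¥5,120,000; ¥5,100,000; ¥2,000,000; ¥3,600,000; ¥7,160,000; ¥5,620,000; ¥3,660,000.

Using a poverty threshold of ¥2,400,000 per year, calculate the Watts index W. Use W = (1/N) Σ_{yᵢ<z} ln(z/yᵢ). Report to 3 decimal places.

Below the line: ¥500,000, ¥2,000,000 (q = 2 of N = 8).
ln(z/y) terms: ln(2400000/500000) = 1.5686; ln(2400000/2000000) = 0.1823.
W = 1.750937 / 8 = 0.219.

0.219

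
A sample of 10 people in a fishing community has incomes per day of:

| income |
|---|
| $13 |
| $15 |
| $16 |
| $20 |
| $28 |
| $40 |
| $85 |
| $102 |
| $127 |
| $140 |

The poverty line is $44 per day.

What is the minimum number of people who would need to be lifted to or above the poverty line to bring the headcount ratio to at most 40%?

6 of the 10 people are poor, so H = 6/10 = 0.600.
A headcount ratio of at most 40% allows at most ⌊0.40 × 10⌋ = 4 poor people.
So at least 6 − 4 = 2 must be lifted.

2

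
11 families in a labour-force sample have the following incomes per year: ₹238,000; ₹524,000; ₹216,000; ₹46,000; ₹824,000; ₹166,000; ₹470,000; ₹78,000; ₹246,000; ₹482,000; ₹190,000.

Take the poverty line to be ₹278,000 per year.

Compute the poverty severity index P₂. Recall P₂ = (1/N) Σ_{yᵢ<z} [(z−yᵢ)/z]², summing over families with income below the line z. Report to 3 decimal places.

Below the line: ₹46,000, ₹78,000, ₹166,000, ₹190,000, ₹216,000, ₹238,000, ₹246,000 (q = 7 of N = 11).
Normalized shortfalls: (278000−46000)/278000 = 0.8345; (278000−78000)/278000 = 0.7194; (278000−166000)/278000 = 0.4029; (278000−190000)/278000 = 0.3165; (278000−216000)/278000 = 0.2230; (278000−238000)/278000 = 0.1439; (278000−246000)/278000 = 0.1151.
Squared: 0.6964; 0.5176; 0.1623; 0.1002; 0.0497; 0.0207; 0.0132.
Sum = 1.560219; P₂ = 1.560219 / 11 = 0.142.

0.142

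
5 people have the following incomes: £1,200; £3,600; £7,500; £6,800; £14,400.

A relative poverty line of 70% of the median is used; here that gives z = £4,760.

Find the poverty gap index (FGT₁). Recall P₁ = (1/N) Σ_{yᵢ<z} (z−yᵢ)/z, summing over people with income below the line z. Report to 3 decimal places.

Below the line: £1,200, £3,600 (q = 2 of N = 5).
Relative gaps: (4760−1200)/4760 = 0.7479; (4760−3600)/4760 = 0.2437.
Sum of shortfalls = 0.991597; P₁ averages over all N: 0.991597 / 5 = 0.198.

0.198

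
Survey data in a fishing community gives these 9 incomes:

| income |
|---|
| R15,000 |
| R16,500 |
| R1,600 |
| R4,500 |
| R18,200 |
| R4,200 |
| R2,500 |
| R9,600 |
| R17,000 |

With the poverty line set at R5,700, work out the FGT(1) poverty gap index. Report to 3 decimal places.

0.195

Below z: R1,600, R2,500, R4,200, R4,500 (q = 4 of N = 9).
Relative gaps: (5700−1600)/5700 = 0.7193; (5700−2500)/5700 = 0.5614; (5700−4200)/5700 = 0.2632; (5700−4500)/5700 = 0.2105.
Sum of shortfalls = 1.754386; P₁ averages over all N: 1.754386 / 9 = 0.195.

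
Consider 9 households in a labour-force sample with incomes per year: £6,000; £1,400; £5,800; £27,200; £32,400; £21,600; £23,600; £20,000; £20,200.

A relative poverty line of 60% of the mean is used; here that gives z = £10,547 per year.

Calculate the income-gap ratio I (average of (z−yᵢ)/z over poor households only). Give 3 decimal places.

Below the line: £1,400, £5,800, £6,000 (q = 3 of N = 9).
Shortfall ratios (z−y)/z: 0.8673, 0.4501, 0.4311; sum = 1.748459.
The income-gap ratio divides by q (the poor only): 1.748459 / 3 = 0.583.

0.583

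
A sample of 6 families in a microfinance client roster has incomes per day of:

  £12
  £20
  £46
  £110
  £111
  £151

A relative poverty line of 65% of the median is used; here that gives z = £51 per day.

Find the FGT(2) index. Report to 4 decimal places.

0.1606

Incomes under z: £12, £20, £46 (q = 3 of N = 6).
Relative gaps: (51−12)/51 = 0.7647; (51−20)/51 = 0.6078; (51−46)/51 = 0.0980.
Squared: 0.5848; 0.3695; 0.0096.
Sum = 0.963860; P₂ = 0.963860 / 6 = 0.1606.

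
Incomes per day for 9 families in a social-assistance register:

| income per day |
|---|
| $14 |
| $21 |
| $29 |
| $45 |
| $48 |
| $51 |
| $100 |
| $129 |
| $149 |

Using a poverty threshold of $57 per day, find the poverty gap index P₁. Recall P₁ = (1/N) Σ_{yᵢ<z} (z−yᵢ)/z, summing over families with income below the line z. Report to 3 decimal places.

0.261

Incomes under z: $14, $21, $29, $45, $48, $51 (q = 6 of N = 9).
Relative gaps: (57−14)/57 = 0.7544; (57−21)/57 = 0.6316; (57−29)/57 = 0.4912; (57−45)/57 = 0.2105; (57−48)/57 = 0.1579; (57−51)/57 = 0.1053.
Σ = 2.350877. Dividing by the full population N = 9 gives P₁ = 0.261.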